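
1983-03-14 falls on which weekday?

Monday

January 1, 1983 is a Saturday.
March 14 is day 73 of the year, i.e. 72 days after Jan 1.
72 mod 7 = 2, so advance 2 weekdays from Saturday: Monday.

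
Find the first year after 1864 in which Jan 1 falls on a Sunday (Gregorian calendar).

Jan 1 advances by 2 weekdays after a leap year and by 1 after a common year.
1864: Jan 1 is Friday (leap).
1865: Sunday
1865 begins on a Sunday

1865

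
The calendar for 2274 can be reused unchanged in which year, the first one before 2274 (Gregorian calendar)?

Two years share a calendar iff Jan 1 falls on the same weekday and both are leap or both are common. 2274: Jan 1 is Thursday, common year.
2273: Jan 1 Wednesday, common
2272: Jan 1 Monday, leap
2271: Jan 1 Sunday, common
2270: Jan 1 Saturday, common
2269: Jan 1 Friday, common
2268: Jan 1 Wednesday, leap
2267: Jan 1 Tuesday, common
2266: Jan 1 Monday, common
2265: Jan 1 Sunday, common
2264: Jan 1 Friday, leap
2263: Jan 1 Thursday, common
2263 matches on both conditions.

2263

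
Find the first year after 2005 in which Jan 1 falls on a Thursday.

2009

Jan 1 advances by 2 weekdays after a leap year and by 1 after a common year.
2005: Jan 1 is Saturday.
2006: Sunday
2007: Monday
2008: Tuesday (leap)
2009: Thursday
2009 begins on a Thursday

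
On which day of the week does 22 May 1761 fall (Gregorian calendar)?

Friday

January 1, 1761 is a Thursday.
May 22 is day 142 of the year, i.e. 141 days after Jan 1.
141 mod 7 = 1, so advance 1 weekday from Thursday: Friday.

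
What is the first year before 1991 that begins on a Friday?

Jan 1 advances by 2 weekdays after a leap year and by 1 after a common year.
1991: Jan 1 is Tuesday.
1990: Monday
1989: Sunday
1988: Friday (leap)
1988 begins on a Friday

1988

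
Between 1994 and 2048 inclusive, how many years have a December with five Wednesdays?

December has 31 days; it has five Wednesdays when Wednesday falls among the first (month-length − 28) days — i.e. when December 1 is one of Wednesday/Tuesday/Monday.
December 1 by year: 1994:Thu 1995:Fri 1996:Sun 1997:Mon✓ 1998:Tue✓ 1999:Wed✓ 2000:Fri 2001:Sat 2002:Sun 2003:Mon✓ 2004:Wed✓ 2005:Thu 2006:Fri 2007:Sat 2008:Mon✓ …(25 more)… 2034:Fri 2035:Sat 2036:Mon✓ 2037:Tue✓ 2038:Wed✓ 2039:Thu 2040:Sat 2041:Sun 2042:Mon✓ 2043:Tue✓ 2044:Thu 2045:Fri 2046:Sat 2047:Sun 2048:Tue✓
Years with five Wednesdays: 1997, 1998, 1999, 2003, 2004, 2008, 2009, 2010, 2014, 2015, 2020, 2021, 2025, 2026, 2027, 2031, 2032, 2036, 2037, 2038, 2042, 2043, 2048 → 23.

23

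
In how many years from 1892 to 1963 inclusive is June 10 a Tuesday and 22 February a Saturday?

7

Check each year's weekday for June 10 and 22 February:
  1892: Fri/Mon  1893: Sat/Wed  1894: Sun/Thu  1895: Mon/Fri  1896: Wed/Sat  1897: Thu/Mon  1898: Fri/Tue  1899: Sat/Wed  1900: Sun/Thu  1901: Mon/Fri  1902: Tue/Sat ✓  1903: Wed/Sun  1904: Fri/Mon  1905: Sat/Wed  …(44 more)…  1950: Sat/Wed  1951: Sun/Thu  1952: Tue/Fri  1953: Wed/Sun  1954: Thu/Mon  1955: Fri/Tue  1956: Sun/Wed  1957: Mon/Fri  1958: Tue/Sat ✓  1959: Wed/Sun  1960: Fri/Mon  1961: Sat/Wed  1962: Sun/Thu  1963: Mon/Fri
Both conditions hold in: 1902, 1913, 1919, 1930, 1941, 1947, 1958 — 7.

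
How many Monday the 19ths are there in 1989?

1

Check the 19th of each month of 1989: Jan 19: Thu, Feb 19: Sun, Mar 19: Sun, Apr 19: Wed, May 19: Fri, Jun 19: Mon, Jul 19: Wed, Aug 19: Sat, Sep 19: Tue, Oct 19: Thu, Nov 19: Sun, Dec 19: Tue.
Monday occurs in June — 1 month.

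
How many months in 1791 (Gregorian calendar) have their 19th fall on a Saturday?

3

Check the 19th of each month of 1791: Jan 19: Wed, Feb 19: Sat, Mar 19: Sat, Apr 19: Tue, May 19: Thu, Jun 19: Sun, Jul 19: Tue, Aug 19: Fri, Sep 19: Mon, Oct 19: Wed, Nov 19: Sat, Dec 19: Mon.
Saturday occurs in February, March, November — 3 months.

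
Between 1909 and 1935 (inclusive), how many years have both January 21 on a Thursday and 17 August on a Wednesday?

1

Check each year's weekday for January 21 and 17 August:
  1909: Thu/Tue  1910: Fri/Wed  1911: Sat/Thu  1912: Sun/Sat  1913: Tue/Sun  1914: Wed/Mon  1915: Thu/Tue  1916: Fri/Thu  1917: Sun/Fri  1918: Mon/Sat  1919: Tue/Sun  1920: Wed/Tue  1921: Fri/Wed  1922: Sat/Thu  1923: Sun/Fri  1924: Mon/Sun  1925: Wed/Mon  1926: Thu/Tue  1927: Fri/Wed  1928: Sat/Fri  1929: Mon/Sat  1930: Tue/Sun  1931: Wed/Mon  1932: Thu/Wed ✓  1933: Sat/Thu  1934: Sun/Fri  1935: Mon/Sat
Both conditions hold in: 1932 — 1.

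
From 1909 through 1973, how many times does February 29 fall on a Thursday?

3

Leap years in 1909–1973: 16 of them.
Feb 29 weekday advances by 5 (mod 7) from one leap year to the next four years later (or differs when a century non-leap intervenes).
Leap-day weekdays: 1912:Thu✓ 1916:Tue 1920:Sun 1924:Fri 1928:Wed 1932:Mon 1936:Sat 1940:Thu✓ 1944:Tue 1948:Sun 1952:Fri 1956:Wed 1960:Mon 1964:Sat 1968:Thu✓ 1972:Tue
Thursday: 1912, 1940, 1968 → 3.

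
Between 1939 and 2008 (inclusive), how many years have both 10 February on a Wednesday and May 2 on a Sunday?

7

Check each year's weekday for 10 February and May 2:
  1939: Fri/Tue  1940: Sat/Thu  1941: Mon/Fri  1942: Tue/Sat  1943: Wed/Sun ✓  1944: Thu/Tue  1945: Sat/Wed  1946: Sun/Thu  1947: Mon/Fri  1948: Tue/Sun  1949: Thu/Mon  1950: Fri/Tue  1951: Sat/Wed  1952: Sun/Fri  …(42 more)…  1995: Fri/Tue  1996: Sat/Thu  1997: Mon/Fri  1998: Tue/Sat  1999: Wed/Sun ✓  2000: Thu/Tue  2001: Sat/Wed  2002: Sun/Thu  2003: Mon/Fri  2004: Tue/Sun  2005: Thu/Mon  2006: Fri/Tue  2007: Sat/Wed  2008: Sun/Fri
Both conditions hold in: 1943, 1954, 1965, 1971, 1982, 1993, 1999 — 7.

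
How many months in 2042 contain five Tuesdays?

4

A month of length L has five Tuesdays iff its first Tuesday is on day ≤ L−28 (so day 1–3 in a 31-day month, 1–2 in a 30-day month, day 1 in a leap February).
Checking each month of 2042: Jan starts Wed (31d); Feb starts Sat (28d); Mar starts Sat (31d); Apr starts Tue (30d) ✓; May starts Thu (31d); Jun starts Sun (30d); Jul starts Tue (31d) ✓; Aug starts Fri (31d); Sep starts Mon (30d) ✓; Oct starts Wed (31d); Nov starts Sat (30d); Dec starts Mon (31d) ✓.
Five-Tuesday months: April, July, September, December → 4.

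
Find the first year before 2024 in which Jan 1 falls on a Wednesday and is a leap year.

2020

Jan 1 advances by 2 weekdays after a leap year and by 1 after a common year.
2024: Jan 1 is Monday (leap).
2023: Sunday
2022: Saturday
2021: Friday
2020: Wednesday (leap)
2020 begins on a Wednesday and is a leap year.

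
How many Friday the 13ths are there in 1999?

Check the 13th of each month of 1999: Jan 13: Wed, Feb 13: Sat, Mar 13: Sat, Apr 13: Tue, May 13: Thu, Jun 13: Sun, Jul 13: Tue, Aug 13: Fri, Sep 13: Mon, Oct 13: Wed, Nov 13: Sat, Dec 13: Mon.
Friday occurs in August — 1 month.

1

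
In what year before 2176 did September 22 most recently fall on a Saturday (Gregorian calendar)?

From one year to the next, a fixed date's weekday advances by 1, or by 2 when a Feb 29 lies between the two dates.
2176: September 22 is Sunday.
2175: Friday (−2)
2174: Thursday (−1)
2173: Wednesday (−1)
2172: Tuesday (−1)
2171: Sunday (−2)
2170: Saturday (−1)
September 22 falls on a Saturday in 2170.

2170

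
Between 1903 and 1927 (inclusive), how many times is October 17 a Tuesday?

Track October 17's weekday year by year (advancing +1, or +2 across a Feb 29):
  1903: Sat  1904: Mon (+2)  1905: Tue (+1) ✓  1906: Wed (+1)  1907: Thu (+1)
  1908: Sat (+2)  1909: Sun (+1)  1910: Mon (+1)  1911: Tue (+1) ✓  1912: Thu (+2)
  1913: Fri (+1)  1914: Sat (+1)  1915: Sun (+1)  1916: Tue (+2) ✓  1917: Wed (+1)
  1918: Thu (+1)  1919: Fri (+1)  1920: Sun (+2)  1921: Mon (+1)  1922: Tue (+1) ✓
  1923: Wed (+1)  1924: Fri (+2)  1925: Sat (+1)  1926: Sun (+1)  1927: Mon (+1)
Tuesday years: 1905, 1911, 1916, 1922 — 4 in total.

4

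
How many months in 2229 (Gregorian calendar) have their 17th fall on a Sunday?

Check the 17th of each month of 2229: Jan 17: Sat, Feb 17: Tue, Mar 17: Tue, Apr 17: Fri, May 17: Sun, Jun 17: Wed, Jul 17: Fri, Aug 17: Mon, Sep 17: Thu, Oct 17: Sat, Nov 17: Tue, Dec 17: Thu.
Sunday occurs in May — 1 month.

1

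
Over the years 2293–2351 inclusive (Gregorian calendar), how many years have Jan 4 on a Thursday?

10

Track Jan 4's weekday year by year (advancing +1, or +2 across a Feb 29):
  2293: Wed  2294: Thu (+1) ✓  2295: Fri (+1)  2296: Sat (+1)  2297: Mon (+2)
  2298: Tue (+1)  2299: Wed (+1)  2300: Thu (+1) ✓  2301: Fri (+1)  2302: Sat (+1)
  2303: Sun (+1)  2304: Mon (+1)  2305: Wed (+2)  2306: Thu (+1) ✓  … (31 more years) …
  2338: Tue (+1)  2339: Wed (+1)  2340: Thu (+1) ✓  2341: Sat (+2)  2342: Sun (+1)
  2343: Mon (+1)  2344: Tue (+1)  2345: Thu (+2) ✓  2346: Fri (+1)  2347: Sat (+1)
  2348: Sun (+1)  2349: Tue (+2)  2350: Wed (+1)  2351: Thu (+1) ✓
Thursday years: 2294, 2300, 2306, 2312, 2317, 2323, 2334, 2340, 2345, 2351 — 10 in total.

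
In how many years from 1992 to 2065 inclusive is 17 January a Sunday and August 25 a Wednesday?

8

Check each year's weekday for 17 January and August 25:
  1992: Fri/Tue  1993: Sun/Wed ✓  1994: Mon/Thu  1995: Tue/Fri  1996: Wed/Sun  1997: Fri/Mon  1998: Sat/Tue  1999: Sun/Wed ✓  2000: Mon/Fri  2001: Wed/Sat  2002: Thu/Sun  2003: Fri/Mon  2004: Sat/Wed  2005: Mon/Thu  …(46 more)…  2052: Wed/Sun  2053: Fri/Mon  2054: Sat/Tue  2055: Sun/Wed ✓  2056: Mon/Fri  2057: Wed/Sat  2058: Thu/Sun  2059: Fri/Mon  2060: Sat/Wed  2061: Mon/Thu  2062: Tue/Fri  2063: Wed/Sat  2064: Thu/Mon  2065: Sat/Tue
Both conditions hold in: 1993, 1999, 2010, 2021, 2027, 2038, 2049, 2055 — 8.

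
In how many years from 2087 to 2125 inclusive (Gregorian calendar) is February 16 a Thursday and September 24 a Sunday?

4

Check each year's weekday for February 16 and September 24:
  2087: Sun/Wed  2088: Mon/Fri  2089: Wed/Sat  2090: Thu/Sun ✓  2091: Fri/Mon  2092: Sat/Wed  2093: Mon/Thu  2094: Tue/Fri  2095: Wed/Sat  2096: Thu/Mon  2097: Sat/Tue  2098: Sun/Wed  2099: Mon/Thu  2100: Tue/Fri  …(11 more)…  2112: Tue/Sat  2113: Thu/Sun ✓  2114: Fri/Mon  2115: Sat/Tue  2116: Sun/Thu  2117: Tue/Fri  2118: Wed/Sat  2119: Thu/Sun ✓  2120: Fri/Tue  2121: Sun/Wed  2122: Mon/Thu  2123: Tue/Fri  2124: Wed/Sun  2125: Fri/Mon
Both conditions hold in: 2090, 2102, 2113, 2119 — 4.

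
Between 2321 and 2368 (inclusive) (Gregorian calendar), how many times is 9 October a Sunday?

Track 9 October's weekday year by year (advancing +1, or +2 across a Feb 29):
  2321: Sun ✓  2322: Mon (+1)  2323: Tue (+1)  2324: Thu (+2)  2325: Fri (+1)
  2326: Sat (+1)  2327: Sun (+1) ✓  2328: Tue (+2)  2329: Wed (+1)  2330: Thu (+1)
  2331: Fri (+1)  2332: Sun (+2) ✓  2333: Mon (+1)  2334: Tue (+1)  … (20 more years) …
  2355: Sun (+1) ✓  2356: Tue (+2)  2357: Wed (+1)  2358: Thu (+1)  2359: Fri (+1)
  2360: Sun (+2) ✓  2361: Mon (+1)  2362: Tue (+1)  2363: Wed (+1)  2364: Fri (+2)
  2365: Sat (+1)  2366: Sun (+1) ✓  2367: Mon (+1)  2368: Wed (+2)
Sunday years: 2321, 2327, 2332, 2338, 2349, 2355, 2360, 2366 — 8 in total.

8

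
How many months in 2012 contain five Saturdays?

4

A month of length L has five Saturdays iff its first Saturday is on day ≤ L−28 (so day 1–3 in a 31-day month, 1–2 in a 30-day month, day 1 in a leap February).
Checking each month of 2012: Jan starts Sun (31d); Feb starts Wed (29d); Mar starts Thu (31d) ✓; Apr starts Sun (30d); May starts Tue (31d); Jun starts Fri (30d) ✓; Jul starts Sun (31d); Aug starts Wed (31d); Sep starts Sat (30d) ✓; Oct starts Mon (31d); Nov starts Thu (30d); Dec starts Sat (31d) ✓.
Five-Saturday months: March, June, September, December → 4.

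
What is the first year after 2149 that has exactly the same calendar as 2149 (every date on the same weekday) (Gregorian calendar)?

2155

Two years share a calendar iff Jan 1 falls on the same weekday and both are leap or both are common. 2149: Jan 1 is Wednesday, common year.
2150: Jan 1 Thursday, common
2151: Jan 1 Friday, common
2152: Jan 1 Saturday, leap
2153: Jan 1 Monday, common
2154: Jan 1 Tuesday, common
2155: Jan 1 Wednesday, common
2155 matches on both conditions.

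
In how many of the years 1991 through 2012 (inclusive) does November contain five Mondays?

November has 30 days; it has five Mondays when Monday falls among the first (month-length − 28) days — i.e. when November 1 is one of Monday/Sunday.
November 1 by year: 1991:Fri 1992:Sun✓ 1993:Mon✓ 1994:Tue 1995:Wed 1996:Fri 1997:Sat 1998:Sun✓ 1999:Mon✓ 2000:Wed 2001:Thu 2002:Fri 2003:Sat 2004:Mon✓ 2005:Tue 2006:Wed 2007:Thu 2008:Sat 2009:Sun✓ 2010:Mon✓ 2011:Tue 2012:Thu
Years with five Mondays: 1992, 1993, 1998, 1999, 2004, 2009, 2010 → 7.

7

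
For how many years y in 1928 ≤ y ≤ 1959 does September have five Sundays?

10

September has 30 days; it has five Sundays when Sunday falls among the first (month-length − 28) days — i.e. when September 1 is one of Sunday/Saturday.
September 1 by year: 1928:Sat✓ 1929:Sun✓ 1930:Mon 1931:Tue 1932:Thu 1933:Fri 1934:Sat✓ 1935:Sun✓ 1936:Tue 1937:Wed 1938:Thu 1939:Fri 1940:Sun✓ 1941:Mon 1942:Tue 1943:Wed 1944:Fri 1945:Sat✓ 1946:Sun✓ 1947:Mon 1948:Wed 1949:Thu 1950:Fri 1951:Sat✓ 1952:Mon 1953:Tue 1954:Wed 1955:Thu 1956:Sat✓ 1957:Sun✓ 1958:Mon 1959:Tue
Years with five Sundays: 1928, 1929, 1934, 1935, 1940, 1945, 1946, 1951, 1956, 1957 → 10.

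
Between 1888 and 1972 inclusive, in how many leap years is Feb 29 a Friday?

2

Leap years in 1888–1972: 21 of them.
Feb 29 weekday advances by 5 (mod 7) from one leap year to the next four years later (or differs when a century non-leap intervenes).
Leap-day weekdays: 1888:Wed 1892:Mon 1896:Sat 1904:Mon 1908:Sat 1912:Thu 1916:Tue 1920:Sun 1924:Fri✓ 1928:Wed 1932:Mon 1936:Sat 1940:Thu 1944:Tue 1948:Sun 1952:Fri✓ 1956:Wed 1960:Mon 1964:Sat 1968:Thu 1972:Tue
Friday: 1924, 1952 → 2.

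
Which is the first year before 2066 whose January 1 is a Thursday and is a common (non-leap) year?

Jan 1 advances by 2 weekdays after a leap year and by 1 after a common year.
2066: Jan 1 is Friday.
2065: Thursday
2065 begins on a Thursday and is a common year.

2065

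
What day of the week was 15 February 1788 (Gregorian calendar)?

Friday

January 1, 1788 is a Tuesday.
February 15 is day 46 of the year, i.e. 45 days after Jan 1.
45 mod 7 = 3, so advance 3 weekdays from Tuesday: Friday.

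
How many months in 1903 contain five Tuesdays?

4

A month of length L has five Tuesdays iff its first Tuesday is on day ≤ L−28 (so day 1–3 in a 31-day month, 1–2 in a 30-day month, day 1 in a leap February).
Checking each month of 1903: Jan starts Thu (31d); Feb starts Sun (28d); Mar starts Sun (31d) ✓; Apr starts Wed (30d); May starts Fri (31d); Jun starts Mon (30d) ✓; Jul starts Wed (31d); Aug starts Sat (31d); Sep starts Tue (30d) ✓; Oct starts Thu (31d); Nov starts Sun (30d); Dec starts Tue (31d) ✓.
Five-Tuesday months: March, June, September, December → 4.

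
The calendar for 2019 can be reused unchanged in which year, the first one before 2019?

Two years share a calendar iff Jan 1 falls on the same weekday and both are leap or both are common. 2019: Jan 1 is Tuesday, common year.
2018: Jan 1 Monday, common
2017: Jan 1 Sunday, common
2016: Jan 1 Friday, leap
2015: Jan 1 Thursday, common
2014: Jan 1 Wednesday, common
2013: Jan 1 Tuesday, common
2013 matches on both conditions.

2013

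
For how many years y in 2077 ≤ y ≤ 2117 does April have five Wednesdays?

12

April has 30 days; it has five Wednesdays when Wednesday falls among the first (month-length − 28) days — i.e. when April 1 is one of Wednesday/Tuesday.
April 1 by year: 2077:Thu 2078:Fri 2079:Sat 2080:Mon 2081:Tue✓ 2082:Wed✓ 2083:Thu 2084:Sat 2085:Sun 2086:Mon 2087:Tue✓ 2088:Thu 2089:Fri 2090:Sat 2091:Sun …(11 more)… 2103:Sun 2104:Tue✓ 2105:Wed✓ 2106:Thu 2107:Fri 2108:Sun 2109:Mon 2110:Tue✓ 2111:Wed✓ 2112:Fri 2113:Sat 2114:Sun 2115:Mon 2116:Wed✓ 2117:Thu
Years with five Wednesdays: 2081, 2082, 2087, 2092, 2093, 2098, 2099, 2104, 2105, 2110, 2111, 2116 → 12.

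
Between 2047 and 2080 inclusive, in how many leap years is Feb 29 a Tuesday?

1

Leap years in 2047–2080: 9 of them.
Feb 29 weekday advances by 5 (mod 7) from one leap year to the next four years later (or differs when a century non-leap intervenes).
Leap-day weekdays: 2048:Sat 2052:Thu 2056:Tue✓ 2060:Sun 2064:Fri 2068:Wed 2072:Mon 2076:Sat 2080:Thu
Tuesday: 2056 → 1.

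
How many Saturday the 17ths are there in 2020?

Check the 17th of each month of 2020: Jan 17: Fri, Feb 17: Mon, Mar 17: Tue, Apr 17: Fri, May 17: Sun, Jun 17: Wed, Jul 17: Fri, Aug 17: Mon, Sep 17: Thu, Oct 17: Sat, Nov 17: Tue, Dec 17: Thu.
Saturday occurs in October — 1 month.

1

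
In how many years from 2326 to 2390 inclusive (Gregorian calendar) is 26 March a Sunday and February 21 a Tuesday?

Check each year's weekday for 26 March and February 21:
  2326: Fri/Sun  2327: Sat/Mon  2328: Mon/Tue  2329: Tue/Thu  2330: Wed/Fri  2331: Thu/Sat  2332: Sat/Sun  2333: Sun/Tue ✓  2334: Mon/Wed  2335: Tue/Thu  2336: Thu/Fri  2337: Fri/Sun  2338: Sat/Mon  2339: Sun/Tue ✓  …(37 more)…  2377: Sat/Mon  2378: Sun/Tue ✓  2379: Mon/Wed  2380: Wed/Thu  2381: Thu/Sat  2382: Fri/Sun  2383: Sat/Mon  2384: Mon/Tue  2385: Tue/Thu  2386: Wed/Fri  2387: Thu/Sat  2388: Sat/Sun  2389: Sun/Tue ✓  2390: Mon/Wed
Both conditions hold in: 2333, 2339, 2350, 2361, 2367, 2378, 2389 — 7.

7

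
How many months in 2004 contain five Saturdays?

A month of length L has five Saturdays iff its first Saturday is on day ≤ L−28 (so day 1–3 in a 31-day month, 1–2 in a 30-day month, day 1 in a leap February).
Checking each month of 2004: Jan starts Thu (31d) ✓; Feb starts Sun (29d); Mar starts Mon (31d); Apr starts Thu (30d); May starts Sat (31d) ✓; Jun starts Tue (30d); Jul starts Thu (31d) ✓; Aug starts Sun (31d); Sep starts Wed (30d); Oct starts Fri (31d) ✓; Nov starts Mon (30d); Dec starts Wed (31d).
Five-Saturday months: January, May, July, October → 4.

4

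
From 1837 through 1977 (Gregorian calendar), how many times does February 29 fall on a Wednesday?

Leap years in 1837–1977: 34 of them.
Feb 29 weekday advances by 5 (mod 7) from one leap year to the next four years later (or differs when a century non-leap intervenes).
Leap-day weekdays: 1840:Sat 1844:Thu 1848:Tue 1852:Sun 1856:Fri 1860:Wed✓ 1864:Mon 1868:Sat 1872:Thu 1876:Tue 1880:Sun 1884:Fri 1888:Wed✓ …(8 more)… 1928:Wed✓ 1932:Mon 1936:Sat 1940:Thu 1944:Tue 1948:Sun 1952:Fri 1956:Wed✓ 1960:Mon 1964:Sat 1968:Thu 1972:Tue 1976:Sun
Wednesday: 1860, 1888, 1928, 1956 → 4.

4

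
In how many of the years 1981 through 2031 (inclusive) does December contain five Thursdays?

22

December has 31 days; it has five Thursdays when Thursday falls among the first (month-length − 28) days — i.e. when December 1 is one of Thursday/Wednesday/Tuesday.
December 1 by year: 1981:Tue✓ 1982:Wed✓ 1983:Thu✓ 1984:Sat 1985:Sun 1986:Mon 1987:Tue✓ 1988:Thu✓ 1989:Fri 1990:Sat 1991:Sun 1992:Tue✓ 1993:Wed✓ 1994:Thu✓ 1995:Fri …(21 more)… 2017:Fri 2018:Sat 2019:Sun 2020:Tue✓ 2021:Wed✓ 2022:Thu✓ 2023:Fri 2024:Sun 2025:Mon 2026:Tue✓ 2027:Wed✓ 2028:Fri 2029:Sat 2030:Sun 2031:Mon
Years with five Thursdays: 1981, 1982, 1983, 1987, 1988, 1992, 1993, 1994, 1998, 1999, 2004, 2005, 2009, 2010, 2011, 2015, 2016, 2020, 2021, 2022, 2026, 2027 → 22.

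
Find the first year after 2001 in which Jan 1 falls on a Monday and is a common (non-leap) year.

Jan 1 advances by 2 weekdays after a leap year and by 1 after a common year.
2001: Jan 1 is Monday.
2002: Tuesday
2003: Wednesday
2004: Thursday (leap)
2005: Saturday
2006: Sunday
2007: Monday
2007 begins on a Monday and is a common year.

2007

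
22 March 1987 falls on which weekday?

January 1, 1987 is a Thursday.
March 22 is day 81 of the year, i.e. 80 days after Jan 1.
80 mod 7 = 3, so advance 3 weekdays from Thursday: Sunday.

Sunday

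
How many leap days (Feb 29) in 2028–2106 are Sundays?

3

Leap years in 2028–2106: 19 of them.
Feb 29 weekday advances by 5 (mod 7) from one leap year to the next four years later (or differs when a century non-leap intervenes).
Leap-day weekdays: 2028:Tue 2032:Sun✓ 2036:Fri 2040:Wed 2044:Mon 2048:Sat 2052:Thu 2056:Tue 2060:Sun✓ 2064:Fri 2068:Wed 2072:Mon 2076:Sat 2080:Thu 2084:Tue 2088:Sun✓ 2092:Fri 2096:Wed 2104:Fri
Sunday: 2032, 2060, 2088 → 3.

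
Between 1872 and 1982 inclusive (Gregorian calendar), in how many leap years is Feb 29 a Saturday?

Leap years in 1872–1982: 27 of them.
Feb 29 weekday advances by 5 (mod 7) from one leap year to the next four years later (or differs when a century non-leap intervenes).
Leap-day weekdays: 1872:Thu 1876:Tue 1880:Sun 1884:Fri 1888:Wed 1892:Mon 1896:Sat✓ 1904:Mon 1908:Sat✓ 1912:Thu 1916:Tue 1920:Sun 1924:Fri 1928:Wed 1932:Mon 1936:Sat✓ 1940:Thu 1944:Tue 1948:Sun 1952:Fri 1956:Wed 1960:Mon 1964:Sat✓ 1968:Thu 1972:Tue 1976:Sun 1980:Fri
Saturday: 1896, 1908, 1936, 1964 → 4.

4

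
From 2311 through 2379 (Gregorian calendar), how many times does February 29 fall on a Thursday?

3

Leap years in 2311–2379: 17 of them.
Feb 29 weekday advances by 5 (mod 7) from one leap year to the next four years later (or differs when a century non-leap intervenes).
Leap-day weekdays: 2312:Thu✓ 2316:Tue 2320:Sun 2324:Fri 2328:Wed 2332:Mon 2336:Sat 2340:Thu✓ 2344:Tue 2348:Sun 2352:Fri 2356:Wed 2360:Mon 2364:Sat 2368:Thu✓ 2372:Tue 2376:Sun
Thursday: 2312, 2340, 2368 → 3.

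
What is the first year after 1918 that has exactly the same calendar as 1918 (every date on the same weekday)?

1929

Two years share a calendar iff Jan 1 falls on the same weekday and both are leap or both are common. 1918: Jan 1 is Tuesday, common year.
1919: Jan 1 Wednesday, common
1920: Jan 1 Thursday, leap
1921: Jan 1 Saturday, common
1922: Jan 1 Sunday, common
1923: Jan 1 Monday, common
1924: Jan 1 Tuesday, leap
1925: Jan 1 Thursday, common
1926: Jan 1 Friday, common
1927: Jan 1 Saturday, common
1928: Jan 1 Sunday, leap
1929: Jan 1 Tuesday, common
1929 matches on both conditions.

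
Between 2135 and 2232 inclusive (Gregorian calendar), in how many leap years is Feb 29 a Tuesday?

Leap years in 2135–2232: 24 of them.
Feb 29 weekday advances by 5 (mod 7) from one leap year to the next four years later (or differs when a century non-leap intervenes).
Leap-day weekdays: 2136:Wed 2140:Mon 2144:Sat 2148:Thu 2152:Tue✓ 2156:Sun 2160:Fri 2164:Wed 2168:Mon 2172:Sat 2176:Thu 2180:Tue✓ 2184:Sun 2188:Fri 2192:Wed 2196:Mon 2204:Wed 2208:Mon 2212:Sat 2216:Thu 2220:Tue✓ 2224:Sun 2228:Fri 2232:Wed
Tuesday: 2152, 2180, 2220 → 3.

3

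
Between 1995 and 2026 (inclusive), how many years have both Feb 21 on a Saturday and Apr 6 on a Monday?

Check each year's weekday for Feb 21 and Apr 6:
  1995: Tue/Thu  1996: Wed/Sat  1997: Fri/Sun  1998: Sat/Mon ✓  1999: Sun/Tue  2000: Mon/Thu  2001: Wed/Fri  2002: Thu/Sat  2003: Fri/Sun  2004: Sat/Tue  2005: Mon/Wed  2006: Tue/Thu  2007: Wed/Fri  2008: Thu/Sun  …(4 more)…  2013: Thu/Sat  2014: Fri/Sun  2015: Sat/Mon ✓  2016: Sun/Wed  2017: Tue/Thu  2018: Wed/Fri  2019: Thu/Sat  2020: Fri/Mon  2021: Sun/Tue  2022: Mon/Wed  2023: Tue/Thu  2024: Wed/Sat  2025: Fri/Sun  2026: Sat/Mon ✓
Both conditions hold in: 1998, 2009, 2015, 2026 — 4.

4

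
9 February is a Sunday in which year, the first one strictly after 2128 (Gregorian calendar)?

From one year to the next, a fixed date's weekday advances by 1, or by 2 when a Feb 29 lies between the two dates.
2128: February 9 is Monday.
2129: Wednesday (+2)
2130: Thursday (+1)
2131: Friday (+1)
2132: Saturday (+1)
2133: Monday (+2)
2134: Tuesday (+1)
2135: Wednesday (+1)
2136: Thursday (+1)
2137: Saturday (+2)
2138: Sunday (+1)
9 February falls on a Sunday in 2138.

2138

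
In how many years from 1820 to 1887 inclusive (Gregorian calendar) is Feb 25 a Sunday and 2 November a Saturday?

Check each year's weekday for Feb 25 and 2 November:
  1820: Fri/Thu  1821: Sun/Fri  1822: Mon/Sat  1823: Tue/Sun  1824: Wed/Tue  1825: Fri/Wed  1826: Sat/Thu  1827: Sun/Fri  1828: Mon/Sun  1829: Wed/Mon  1830: Thu/Tue  1831: Fri/Wed  1832: Sat/Fri  1833: Mon/Sat  …(40 more)…  1874: Wed/Mon  1875: Thu/Tue  1876: Fri/Thu  1877: Sun/Fri  1878: Mon/Sat  1879: Tue/Sun  1880: Wed/Tue  1881: Fri/Wed  1882: Sat/Thu  1883: Sun/Fri  1884: Mon/Sun  1885: Wed/Mon  1886: Thu/Tue  1887: Fri/Wed
Both conditions hold in: 1844, 1872 — 2.

2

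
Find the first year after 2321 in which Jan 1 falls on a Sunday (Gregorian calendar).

Jan 1 advances by 2 weekdays after a leap year and by 1 after a common year.
2321: Jan 1 is Saturday.
2322: Sunday
2322 begins on a Sunday

2322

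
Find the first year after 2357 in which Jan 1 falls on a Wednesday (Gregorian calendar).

2358

Jan 1 advances by 2 weekdays after a leap year and by 1 after a common year.
2357: Jan 1 is Tuesday.
2358: Wednesday
2358 begins on a Wednesday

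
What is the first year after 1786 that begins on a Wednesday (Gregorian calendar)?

1794

Jan 1 advances by 2 weekdays after a leap year and by 1 after a common year.
1786: Jan 1 is Sunday.
1787: Monday
1788: Tuesday (leap)
1789: Thursday
1790: Friday
1791: Saturday
1792: Sunday (leap)
1793: Tuesday
1794: Wednesday
1794 begins on a Wednesday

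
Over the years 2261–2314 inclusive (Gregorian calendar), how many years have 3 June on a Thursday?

Track 3 June's weekday year by year (advancing +1, or +2 across a Feb 29):
  2261: Mon  2262: Tue (+1)  2263: Wed (+1)  2264: Fri (+2)  2265: Sat (+1)
  2266: Sun (+1)  2267: Mon (+1)  2268: Wed (+2)  2269: Thu (+1) ✓  2270: Fri (+1)
  2271: Sat (+1)  2272: Mon (+2)  2273: Tue (+1)  2274: Wed (+1)  … (26 more years) …
  2301: Mon (+1)  2302: Tue (+1)  2303: Wed (+1)  2304: Fri (+2)  2305: Sat (+1)
  2306: Sun (+1)  2307: Mon (+1)  2308: Wed (+2)  2309: Thu (+1) ✓  2310: Fri (+1)
  2311: Sat (+1)  2312: Mon (+2)  2313: Tue (+1)  2314: Wed (+1)
Thursday years: 2269, 2275, 2280, 2286, 2297, 2309 — 6 in total.

6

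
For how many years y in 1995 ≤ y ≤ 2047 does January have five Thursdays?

January has 31 days; it has five Thursdays when Thursday falls among the first (month-length − 28) days — i.e. when January 1 is one of Thursday/Wednesday/Tuesday.
January 1 by year: 1995:Sun 1996:Mon 1997:Wed✓ 1998:Thu✓ 1999:Fri 2000:Sat 2001:Mon 2002:Tue✓ 2003:Wed✓ 2004:Thu✓ 2005:Sat 2006:Sun 2007:Mon 2008:Tue✓ 2009:Thu✓ …(23 more)… 2033:Sat 2034:Sun 2035:Mon 2036:Tue✓ 2037:Thu✓ 2038:Fri 2039:Sat 2040:Sun 2041:Tue✓ 2042:Wed✓ 2043:Thu✓ 2044:Fri 2045:Sun 2046:Mon 2047:Tue✓
Years with five Thursdays: 1997, 1998, 2002, 2003, 2004, 2008, 2009, 2013, 2014, 2015, 2019, 2020, 2025, 2026, 2030, 2031, 2032, 2036, 2037, 2041, 2042, 2043, 2047 → 23.

23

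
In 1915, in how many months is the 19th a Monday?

Check the 19th of each month of 1915: Jan 19: Tue, Feb 19: Fri, Mar 19: Fri, Apr 19: Mon, May 19: Wed, Jun 19: Sat, Jul 19: Mon, Aug 19: Thu, Sep 19: Sun, Oct 19: Tue, Nov 19: Fri, Dec 19: Sun.
Monday occurs in April, July — 2 months.

2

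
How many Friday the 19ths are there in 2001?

Check the 19th of each month of 2001: Jan 19: Fri, Feb 19: Mon, Mar 19: Mon, Apr 19: Thu, May 19: Sat, Jun 19: Tue, Jul 19: Thu, Aug 19: Sun, Sep 19: Wed, Oct 19: Fri, Nov 19: Mon, Dec 19: Wed.
Friday occurs in January, October — 2 months.

2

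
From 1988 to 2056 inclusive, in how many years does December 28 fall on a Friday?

Track December 28's weekday year by year (advancing +1, or +2 across a Feb 29):
  1988: Wed  1989: Thu (+1)  1990: Fri (+1) ✓  1991: Sat (+1)  1992: Mon (+2)
  1993: Tue (+1)  1994: Wed (+1)  1995: Thu (+1)  1996: Sat (+2)  1997: Sun (+1)
  1998: Mon (+1)  1999: Tue (+1)  2000: Thu (+2)  2001: Fri (+1) ✓  … (41 more years) …
  2043: Mon (+1)  2044: Wed (+2)  2045: Thu (+1)  2046: Fri (+1) ✓  2047: Sat (+1)
  2048: Mon (+2)  2049: Tue (+1)  2050: Wed (+1)  2051: Thu (+1)  2052: Sat (+2)
  2053: Sun (+1)  2054: Mon (+1)  2055: Tue (+1)  2056: Thu (+2)
Friday years: 1990, 2001, 2007, 2012, 2018, 2029, 2035, 2040, 2046 — 9 in total.

9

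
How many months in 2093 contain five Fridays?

4

A month of length L has five Fridays iff its first Friday is on day ≤ L−28 (so day 1–3 in a 31-day month, 1–2 in a 30-day month, day 1 in a leap February).
Checking each month of 2093: Jan starts Thu (31d) ✓; Feb starts Sun (28d); Mar starts Sun (31d); Apr starts Wed (30d); May starts Fri (31d) ✓; Jun starts Mon (30d); Jul starts Wed (31d) ✓; Aug starts Sat (31d); Sep starts Tue (30d); Oct starts Thu (31d) ✓; Nov starts Sun (30d); Dec starts Tue (31d).
Five-Friday months: January, May, July, October → 4.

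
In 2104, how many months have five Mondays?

4

A month of length L has five Mondays iff its first Monday is on day ≤ L−28 (so day 1–3 in a 31-day month, 1–2 in a 30-day month, day 1 in a leap February).
Checking each month of 2104: Jan starts Tue (31d); Feb starts Fri (29d); Mar starts Sat (31d) ✓; Apr starts Tue (30d); May starts Thu (31d); Jun starts Sun (30d) ✓; Jul starts Tue (31d); Aug starts Fri (31d); Sep starts Mon (30d) ✓; Oct starts Wed (31d); Nov starts Sat (30d); Dec starts Mon (31d) ✓.
Five-Monday months: March, June, September, December → 4.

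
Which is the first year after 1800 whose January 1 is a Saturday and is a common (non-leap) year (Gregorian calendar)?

Jan 1 advances by 2 weekdays after a leap year and by 1 after a common year.
1800: Jan 1 is Wednesday.
1801: Thursday
1802: Friday
1803: Saturday
1803 begins on a Saturday and is a common year.

1803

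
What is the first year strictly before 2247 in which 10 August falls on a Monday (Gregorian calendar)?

From one year to the next, a fixed date's weekday advances by 1, or by 2 when a Feb 29 lies between the two dates.
2247: August 10 is Tuesday.
2246: Monday (−1)
10 August falls on a Monday in 2246.

2246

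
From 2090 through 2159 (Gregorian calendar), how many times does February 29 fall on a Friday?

3

Leap years in 2090–2159: 16 of them.
Feb 29 weekday advances by 5 (mod 7) from one leap year to the next four years later (or differs when a century non-leap intervenes).
Leap-day weekdays: 2092:Fri✓ 2096:Wed 2104:Fri✓ 2108:Wed 2112:Mon 2116:Sat 2120:Thu 2124:Tue 2128:Sun 2132:Fri✓ 2136:Wed 2140:Mon 2144:Sat 2148:Thu 2152:Tue 2156:Sun
Friday: 2092, 2104, 2132 → 3.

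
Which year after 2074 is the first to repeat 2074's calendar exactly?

2085

Two years share a calendar iff Jan 1 falls on the same weekday and both are leap or both are common. 2074: Jan 1 is Monday, common year.
2075: Jan 1 Tuesday, common
2076: Jan 1 Wednesday, leap
2077: Jan 1 Friday, common
2078: Jan 1 Saturday, common
2079: Jan 1 Sunday, common
2080: Jan 1 Monday, leap
2081: Jan 1 Wednesday, common
2082: Jan 1 Thursday, common
2083: Jan 1 Friday, common
2084: Jan 1 Saturday, leap
2085: Jan 1 Monday, common
2085 matches on both conditions.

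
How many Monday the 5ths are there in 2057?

Check the 5th of each month of 2057: Jan 5: Fri, Feb 5: Mon, Mar 5: Mon, Apr 5: Thu, May 5: Sat, Jun 5: Tue, Jul 5: Thu, Aug 5: Sun, Sep 5: Wed, Oct 5: Fri, Nov 5: Mon, Dec 5: Wed.
Monday occurs in February, March, November — 3 months.

3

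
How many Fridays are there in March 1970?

4

March 1970 has 31 days and begins on Sunday.
The first Friday is March 6.
Fridays fall on 6, 13, 20, 27 — that's 4.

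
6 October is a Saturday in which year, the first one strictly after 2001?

From one year to the next, a fixed date's weekday advances by 1, or by 2 when a Feb 29 lies between the two dates.
2001: October 6 is Saturday.
2002: Sunday (+1)
2003: Monday (+1)
2004: Wednesday (+2)
2005: Thursday (+1)
2006: Friday (+1)
2007: Saturday (+1)
6 October falls on a Saturday in 2007.

2007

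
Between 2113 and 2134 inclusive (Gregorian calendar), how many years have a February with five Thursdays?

February has 28 days (29 in leap years); it has five Thursdays when Thursday falls among the first (month-length − 28) days — i.e. when February 1 is Thursday in a leap year (never in a common year).
February 1 by year: 2113:Wed 2114:Thu 2115:Fri 2116:Sat 2117:Mon 2118:Tue 2119:Wed 2120:Thu✓ 2121:Sat 2122:Sun 2123:Mon 2124:Tue 2125:Thu 2126:Fri 2127:Sat 2128:Sun 2129:Tue 2130:Wed 2131:Thu 2132:Fri 2133:Sun 2134:Mon
Years with five Thursdays: 2120 → 1.

1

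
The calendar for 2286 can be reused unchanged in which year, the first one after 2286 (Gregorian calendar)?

2297

Two years share a calendar iff Jan 1 falls on the same weekday and both are leap or both are common. 2286: Jan 1 is Friday, common year.
2287: Jan 1 Saturday, common
2288: Jan 1 Sunday, leap
2289: Jan 1 Tuesday, common
2290: Jan 1 Wednesday, common
2291: Jan 1 Thursday, common
2292: Jan 1 Friday, leap
2293: Jan 1 Sunday, common
2294: Jan 1 Monday, common
2295: Jan 1 Tuesday, common
2296: Jan 1 Wednesday, leap
2297: Jan 1 Friday, common
2297 matches on both conditions.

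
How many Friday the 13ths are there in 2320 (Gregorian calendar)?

Check the 13th of each month of 2320: Jan 13: Tue, Feb 13: Fri, Mar 13: Sat, Apr 13: Tue, May 13: Thu, Jun 13: Sun, Jul 13: Tue, Aug 13: Fri, Sep 13: Mon, Oct 13: Wed, Nov 13: Sat, Dec 13: Mon.
Friday occurs in February, August — 2 months.

2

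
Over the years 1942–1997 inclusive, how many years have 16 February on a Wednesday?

8

Track 16 February's weekday year by year (advancing +1, or +2 across a Feb 29):
  1942: Mon  1943: Tue (+1)  1944: Wed (+1) ✓  1945: Fri (+2)  1946: Sat (+1)
  1947: Sun (+1)  1948: Mon (+1)  1949: Wed (+2) ✓  1950: Thu (+1)  1951: Fri (+1)
  1952: Sat (+1)  1953: Mon (+2)  1954: Tue (+1)  1955: Wed (+1) ✓  … (28 more years) …
  1984: Thu (+1)  1985: Sat (+2)  1986: Sun (+1)  1987: Mon (+1)  1988: Tue (+1)
  1989: Thu (+2)  1990: Fri (+1)  1991: Sat (+1)  1992: Sun (+1)  1993: Tue (+2)
  1994: Wed (+1) ✓  1995: Thu (+1)  1996: Fri (+1)  1997: Sun (+2)
Wednesday years: 1944, 1949, 1955, 1966, 1972, 1977, 1983, 1994 — 8 in total.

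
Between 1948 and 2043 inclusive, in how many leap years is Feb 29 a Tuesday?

Leap years in 1948–2043: 24 of them.
Feb 29 weekday advances by 5 (mod 7) from one leap year to the next four years later (or differs when a century non-leap intervenes).
Leap-day weekdays: 1948:Sun 1952:Fri 1956:Wed 1960:Mon 1964:Sat 1968:Thu 1972:Tue✓ 1976:Sun 1980:Fri 1984:Wed 1988:Mon 1992:Sat 1996:Thu 2000:Tue✓ 2004:Sun 2008:Fri 2012:Wed 2016:Mon 2020:Sat 2024:Thu 2028:Tue✓ 2032:Sun 2036:Fri 2040:Wed
Tuesday: 1972, 2000, 2028 → 3.

3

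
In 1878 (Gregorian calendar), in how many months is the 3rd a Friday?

1

Check the 3rd of each month of 1878: Jan 3: Thu, Feb 3: Sun, Mar 3: Sun, Apr 3: Wed, May 3: Fri, Jun 3: Mon, Jul 3: Wed, Aug 3: Sat, Sep 3: Tue, Oct 3: Thu, Nov 3: Sun, Dec 3: Tue.
Friday occurs in May — 1 month.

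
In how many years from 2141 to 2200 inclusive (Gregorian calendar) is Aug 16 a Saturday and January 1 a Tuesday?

Check each year's weekday for Aug 16 and January 1:
  2141: Wed/Sun  2142: Thu/Mon  2143: Fri/Tue  2144: Sun/Wed  2145: Mon/Fri  2146: Tue/Sat  2147: Wed/Sun  2148: Fri/Mon  2149: Sat/Wed  2150: Sun/Thu  2151: Mon/Fri  2152: Wed/Sat  2153: Thu/Mon  2154: Fri/Tue  …(32 more)…  2187: Thu/Mon  2188: Sat/Tue ✓  2189: Sun/Thu  2190: Mon/Fri  2191: Tue/Sat  2192: Thu/Sun  2193: Fri/Tue  2194: Sat/Wed  2195: Sun/Thu  2196: Tue/Fri  2197: Wed/Sun  2198: Thu/Mon  2199: Fri/Tue  2200: Sat/Wed
Both conditions hold in: 2160, 2188 — 2.

2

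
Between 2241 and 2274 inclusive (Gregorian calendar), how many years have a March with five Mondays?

March has 31 days; it has five Mondays when Monday falls among the first (month-length − 28) days — i.e. when March 1 is one of Monday/Sunday/Saturday.
March 1 by year: 2241:Mon✓ 2242:Tue 2243:Wed 2244:Fri 2245:Sat✓ 2246:Sun✓ 2247:Mon✓ 2248:Wed 2249:Thu 2250:Fri 2251:Sat✓ 2252:Mon✓ 2253:Tue 2254:Wed 2255:Thu …(4 more)… 2260:Thu 2261:Fri 2262:Sat✓ 2263:Sun✓ 2264:Tue 2265:Wed 2266:Thu 2267:Fri 2268:Sun✓ 2269:Mon✓ 2270:Tue 2271:Wed 2272:Fri 2273:Sat✓ 2274:Sun✓
Years with five Mondays: 2241, 2245, 2246, 2247, 2251, 2252, 2256, 2257, 2258, 2262, 2263, 2268, 2269, 2273, 2274 → 15.

15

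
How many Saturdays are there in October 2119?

4

October 2119 has 31 days and begins on Sunday.
The first Saturday is October 7.
Saturdays fall on 7, 14, 21, 28 — that's 4.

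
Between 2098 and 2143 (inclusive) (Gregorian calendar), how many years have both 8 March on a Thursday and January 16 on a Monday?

Check each year's weekday for 8 March and January 16:
  2098: Sat/Thu  2099: Sun/Fri  2100: Mon/Sat  2101: Tue/Sun  2102: Wed/Mon  2103: Thu/Tue  2104: Sat/Wed  2105: Sun/Fri  2106: Mon/Sat  2107: Tue/Sun  2108: Thu/Mon ✓  2109: Fri/Wed  2110: Sat/Thu  2111: Sun/Fri  …(18 more)…  2130: Wed/Mon  2131: Thu/Tue  2132: Sat/Wed  2133: Sun/Fri  2134: Mon/Sat  2135: Tue/Sun  2136: Thu/Mon ✓  2137: Fri/Wed  2138: Sat/Thu  2139: Sun/Fri  2140: Tue/Sat  2141: Wed/Mon  2142: Thu/Tue  2143: Fri/Wed
Both conditions hold in: 2108, 2136 — 2.

2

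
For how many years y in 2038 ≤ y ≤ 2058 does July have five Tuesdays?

July has 31 days; it has five Tuesdays when Tuesday falls among the first (month-length − 28) days — i.e. when July 1 is one of Tuesday/Monday/Sunday.
July 1 by year: 2038:Thu 2039:Fri 2040:Sun✓ 2041:Mon✓ 2042:Tue✓ 2043:Wed 2044:Fri 2045:Sat 2046:Sun✓ 2047:Mon✓ 2048:Wed 2049:Thu 2050:Fri 2051:Sat 2052:Mon✓ 2053:Tue✓ 2054:Wed 2055:Thu 2056:Sat 2057:Sun✓ 2058:Mon✓
Years with five Tuesdays: 2040, 2041, 2042, 2046, 2047, 2052, 2053, 2057, 2058 → 9.

9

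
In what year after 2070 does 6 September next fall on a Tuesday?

From one year to the next, a fixed date's weekday advances by 1, or by 2 when a Feb 29 lies between the two dates.
2070: September 6 is Saturday.
2071: Sunday (+1)
2072: Tuesday (+2)
6 September falls on a Tuesday in 2072.

2072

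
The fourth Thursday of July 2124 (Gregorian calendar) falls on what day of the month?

27

July 1, 2124 is a Saturday, so the first Thursday is the 6th.
The fourth Thursday is 6 + 21 = 27.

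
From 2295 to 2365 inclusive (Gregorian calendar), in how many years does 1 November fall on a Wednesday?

Track 1 November's weekday year by year (advancing +1, or +2 across a Feb 29):
  2295: Fri  2296: Sun (+2)  2297: Mon (+1)  2298: Tue (+1)  2299: Wed (+1) ✓
  2300: Thu (+1)  2301: Fri (+1)  2302: Sat (+1)  2303: Sun (+1)  2304: Tue (+2)
  2305: Wed (+1) ✓  2306: Thu (+1)  2307: Fri (+1)  2308: Sun (+2)  … (43 more years) …
  2352: Sat (+2)  2353: Sun (+1)  2354: Mon (+1)  2355: Tue (+1)  2356: Thu (+2)
  2357: Fri (+1)  2358: Sat (+1)  2359: Sun (+1)  2360: Tue (+2)  2361: Wed (+1) ✓
  2362: Thu (+1)  2363: Fri (+1)  2364: Sun (+2)  2365: Mon (+1)
Wednesday years: 2299, 2305, 2311, 2316, 2322, 2333, 2339, 2344, 2350, 2361 — 10 in total.

10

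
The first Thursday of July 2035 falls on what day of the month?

July 1, 2035 is a Sunday, so the first Thursday is the 5th.
The first Thursday is 5 + 0 = 5.

5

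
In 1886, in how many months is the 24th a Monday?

1

Check the 24th of each month of 1886: Jan 24: Sun, Feb 24: Wed, Mar 24: Wed, Apr 24: Sat, May 24: Mon, Jun 24: Thu, Jul 24: Sat, Aug 24: Tue, Sep 24: Fri, Oct 24: Sun, Nov 24: Wed, Dec 24: Fri.
Monday occurs in May — 1 month.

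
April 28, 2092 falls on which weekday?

January 1, 2092 is a Tuesday.
April 28 is day 119 of the year, i.e. 118 days after Jan 1.
118 mod 7 = 6, so advance 6 weekdays from Tuesday: Monday.

Monday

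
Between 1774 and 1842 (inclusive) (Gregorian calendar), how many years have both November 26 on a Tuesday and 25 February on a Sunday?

Check each year's weekday for November 26 and 25 February:
  1774: Sat/Fri  1775: Sun/Sat  1776: Tue/Sun ✓  1777: Wed/Tue  1778: Thu/Wed  1779: Fri/Thu  1780: Sun/Fri  1781: Mon/Sun  1782: Tue/Mon  1783: Wed/Tue  1784: Fri/Wed  1785: Sat/Fri  1786: Sun/Sat  1787: Mon/Sun  …(41 more)…  1829: Thu/Wed  1830: Fri/Thu  1831: Sat/Fri  1832: Mon/Sat  1833: Tue/Mon  1834: Wed/Tue  1835: Thu/Wed  1836: Sat/Thu  1837: Sun/Sat  1838: Mon/Sun  1839: Tue/Mon  1840: Thu/Tue  1841: Fri/Thu  1842: Sat/Fri
Both conditions hold in: 1776, 1816 — 2.

2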